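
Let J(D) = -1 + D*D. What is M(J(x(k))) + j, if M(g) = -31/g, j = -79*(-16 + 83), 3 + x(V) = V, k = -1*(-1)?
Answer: -15910/3 ≈ -5303.3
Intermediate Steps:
k = 1
x(V) = -3 + V
J(D) = -1 + D²
j = -5293 (j = -79*67 = -5293)
M(J(x(k))) + j = -31/(-1 + (-3 + 1)²) - 5293 = -31/(-1 + (-2)²) - 5293 = -31/(-1 + 4) - 5293 = -31/3 - 5293 = -15910/3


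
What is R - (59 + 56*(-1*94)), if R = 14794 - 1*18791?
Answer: 1208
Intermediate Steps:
R = -3997 (R = 14794 - 18791 = -3997)
R - (59 + 56*(-1*94)) = -3997 - (59 + 56*(-1*94)) = -3997 - (59 + 56*(-94)) = -3997 - (59 - 5264) = -3997 - 1*(-5205) = -3997 + 5205 = 1208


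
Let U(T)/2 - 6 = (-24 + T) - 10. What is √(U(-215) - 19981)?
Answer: I*√20467 ≈ 143.06*I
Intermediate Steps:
U(T) = -56 + 2*T (U(T) = 12 + 2*((-24 + T) - 10) = 12 + 2*(-34 + T) = 12 + (-68 + 2*T) = -56 + 2*T)
√(U(-215) - 19981) = √((-56 + 2*(-215)) - 19981) = √((-56 - 430) - 19981) = √(-486 - 19981) = √(-20467) = I*√20467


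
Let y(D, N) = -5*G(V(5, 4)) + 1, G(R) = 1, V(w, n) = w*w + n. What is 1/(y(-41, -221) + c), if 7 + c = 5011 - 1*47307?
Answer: -1/42307 ≈ -2.3637e-5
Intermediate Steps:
V(w, n) = n + w**2 (V(w, n) = w**2 + n = n + w**2)
y(D, N) = -4 (y(D, N) = -5*1 + 1 = -5 + 1 = -4)
c = -42303 (c = -7 + (5011 - 1*47307) = -7 + (5011 - 47307) = -7 - 42296 = -42303)
1/(y(-41, -221) + c) = 1/(-4 - 42303) = 1/(-42307) = -1/42307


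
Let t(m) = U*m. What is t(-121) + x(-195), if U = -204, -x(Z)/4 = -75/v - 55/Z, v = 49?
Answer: 47180668/1911 ≈ 24689.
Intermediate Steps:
x(Z) = 300/49 + 220/Z (x(Z) = -4*(-75/49 - 55/Z) = 300/49 + 220/Z)
t(m) = -204*m
t(-121) + x(-195) = -204*(-121) + (300/49 + 220/(-195)) = 24684 + (300/49 + 220*(-1/195)) = 24684 + (300/49 - 44/39) = 24684 + 9544/1911 = 47180668/1911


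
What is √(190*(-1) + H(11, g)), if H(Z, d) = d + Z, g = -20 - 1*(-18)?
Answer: I*√181 ≈ 13.454*I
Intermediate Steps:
g = -2 (g = -20 + 18 = -2)
H(Z, d) = Z + d
√(190*(-1) + H(11, g)) = √(190*(-1) + (11 - 2)) = √(-190 + 9) = √(-181) = I*√181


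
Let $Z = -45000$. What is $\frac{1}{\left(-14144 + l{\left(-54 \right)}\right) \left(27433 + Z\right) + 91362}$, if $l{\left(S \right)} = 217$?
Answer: $\frac{1}{244746971} \approx 4.0859 \cdot 10^{-9}$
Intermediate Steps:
$\frac{1}{\left(-14144 + l{\left(-54 \right)}\right) \left(27433 + Z\right) + 91362} = \frac{1}{\left(-14144 + 217\right) \left(27433 - 45000\right) + 91362} = \frac{1}{\left(-13927\right) \left(-17567\right) + 91362} = \frac{1}{244655609 + 91362} = \frac{1}{244746971}$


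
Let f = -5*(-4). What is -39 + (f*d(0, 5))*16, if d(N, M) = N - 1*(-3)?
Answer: 921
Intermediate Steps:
d(N, M) = 3 + N (d(N, M) = N + 3 = 3 + N)
f = 20
-39 + (f*d(0, 5))*16 = -39 + (20*(3 + 0))*16 = -39 + (20*3)*16 = -39 + 60*16 = -39 + 960 = 921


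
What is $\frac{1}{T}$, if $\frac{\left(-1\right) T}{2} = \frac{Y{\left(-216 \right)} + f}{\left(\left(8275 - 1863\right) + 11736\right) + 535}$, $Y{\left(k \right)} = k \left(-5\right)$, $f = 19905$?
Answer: $- \frac{18683}{41970} \approx -0.44515$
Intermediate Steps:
$Y{\left(k \right)} = - 5 k$
$T = - \frac{41970}{18683}$ ($T = - 2 \frac{\left(-5\right) \left(-216\right) + 19905}{\left(\left(8275 - 1863\right) + 11736\right) + 535} = - 2 \frac{1080 + 19905}{\left(6412 + 11736\right) + 535} = - 2 \frac{20985}{18148 + 535} = - 2 \cdot \frac{20985}{18683} = - 2 \cdot 20985 \cdot \frac{1}{18683} = \left(-2\right) \frac{20985}{18683} = - \frac{41970}{18683} \approx -2.2464$)
$\frac{1}{T} = \frac{1}{- \frac{41970}{18683}} = - \frac{18683}{41970}$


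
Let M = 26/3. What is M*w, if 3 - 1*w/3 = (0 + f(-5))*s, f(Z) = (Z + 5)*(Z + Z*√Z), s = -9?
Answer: 78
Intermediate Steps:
M = 26/3 (M = 26*(⅓) = 26/3 ≈ 8.6667)
f(Z) = (5 + Z)*(Z + Z^(3/2))
w = 9 (w = 9 - 3*(0 + ((-5)² + (-5)^(5/2) + 5*(-5) + 5*(-5)^(3/2)))*(-9) = 9 - 3*(0 + (25 + 25*I*√5 - 25 + 5*(-5*I*√5)))*(-9) = 9 - 3*(0 + (25 + 25*I*√5 - 25 - 25*I*√5))*(-9) = 9 - 3*(0 + 0)*(-9) = 9 - 0*(-9) = 9 - 3*0 = 9 + 0 = 9)
M*w = (26/3)*9 = 78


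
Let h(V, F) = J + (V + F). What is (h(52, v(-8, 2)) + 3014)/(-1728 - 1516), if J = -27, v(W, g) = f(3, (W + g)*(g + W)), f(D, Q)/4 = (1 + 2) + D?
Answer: -3063/3244 ≈ -0.94420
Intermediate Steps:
f(D, Q) = 12 + 4*D (f(D, Q) = 4*((1 + 2) + D) = 4*(3 + D) = 12 + 4*D)
v(W, g) = 24 (v(W, g) = 12 + 4*3 = 12 + 12 = 24)
h(V, F) = -27 + F + V (h(V, F) = -27 + (V + F) = -27 + (F + V) = -27 + F + V)
(h(52, v(-8, 2)) + 3014)/(-1728 - 1516) = ((-27 + 24 + 52) + 3014)/(-1728 - 1516) = (49 + 3014)/(-3244) = 3063*(-1/3244) = -3063/3244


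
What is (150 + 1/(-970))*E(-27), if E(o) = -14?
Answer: -1018493/485 ≈ -2100.0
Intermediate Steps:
(150 + 1/(-970))*E(-27) = (150 + 1/(-970))*(-14) = (150 - 1/970)*(-14) = (145499/970)*(-14) = -1018493/485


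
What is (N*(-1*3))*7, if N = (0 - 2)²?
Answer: -84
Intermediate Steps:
N = 4 (N = (-2)² = 4)
(N*(-1*3))*7 = (4*(-1*3))*7 = (4*(-3))*7 = -12*7 = -84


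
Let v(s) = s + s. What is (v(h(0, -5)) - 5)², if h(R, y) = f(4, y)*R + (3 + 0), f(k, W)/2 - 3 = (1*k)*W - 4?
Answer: 1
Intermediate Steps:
f(k, W) = -2 + 2*W*k (f(k, W) = 6 + 2*((1*k)*W - 4) = 6 + 2*(k*W - 4) = 6 + 2*(W*k - 4) = 6 + 2*(-4 + W*k) = 6 + (-8 + 2*W*k) = -2 + 2*W*k)
h(R, y) = 3 + R*(-2 + 8*y) (h(R, y) = (-2 + 2*y*4)*R + (3 + 0) = (-2 + 8*y)*R + 3 = R*(-2 + 8*y) + 3 = 3 + R*(-2 + 8*y))
v(s) = 2*s
(v(h(0, -5)) - 5)² = (2*(3 + 2*0*(-1 + 4*(-5))) - 5)² = (2*(3 + 2*0*(-1 - 20)) - 5)² = (2*(3 + 2*0*(-21)) - 5)² = (2*(3 + 0) - 5)² = (2*3 - 5)² = (6 - 5)² = 1² = 1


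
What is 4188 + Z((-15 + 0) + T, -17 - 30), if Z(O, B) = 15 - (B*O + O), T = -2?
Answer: 3421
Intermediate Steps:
Z(O, B) = 15 - O - B*O (Z(O, B) = 15 - (O + B*O) = 15 + (-O - B*O) = 15 - O - B*O)
4188 + Z((-15 + 0) + T, -17 - 30) = 4188 + (15 - ((-15 + 0) - 2) - (-17 - 30)*((-15 + 0) - 2)) = 4188 + (15 - (-15 - 2) - 1*(-47)*(-15 - 2)) = 4188 + (15 - 1*(-17) - 1*(-47)*(-17)) = 4188 + (15 + 17 - 799) = 4188 - 767 = 3421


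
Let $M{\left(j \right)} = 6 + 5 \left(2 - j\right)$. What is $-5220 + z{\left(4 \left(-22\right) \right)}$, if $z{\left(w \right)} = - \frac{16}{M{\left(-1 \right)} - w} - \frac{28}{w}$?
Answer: $- \frac{12517149}{2398} \approx -5219.8$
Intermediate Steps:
$M{\left(j \right)} = 16 - 5 j$ ($M{\left(j \right)} = 6 - \left(-10 + 5 j\right) = 16 - 5 j$)
$z{\left(w \right)} = - \frac{28}{w} - \frac{16}{21 - w}$ ($z{\left(w \right)} = - \frac{16}{\left(16 - -5\right) - w} - \frac{28}{w} = - \frac{16}{\left(16 + 5\right) - w} - \frac{28}{w} = - \frac{16}{21 - w} - \frac{28}{w} = - \frac{28}{w} - \frac{16}{21 - w}$)
$-5220 + z{\left(4 \left(-22\right) \right)} = -5220 + \frac{12 \left(49 - 4 \left(-22\right)\right)}{4 \left(-22\right) \left(-21 + 4 \left(-22\right)\right)} = -5220 + \frac{12 \left(49 - -88\right)}{\left(-88\right) \left(-21 - 88\right)} = -5220 + 12 \left(- \frac{1}{88}\right) \frac{1}{-109} \left(49 + 88\right) = -5220 + 12 \left(- \frac{1}{88}\right) \left(- \frac{1}{109}\right) 137 = -5220 + \frac{411}{2398} = - \frac{12517149}{2398}$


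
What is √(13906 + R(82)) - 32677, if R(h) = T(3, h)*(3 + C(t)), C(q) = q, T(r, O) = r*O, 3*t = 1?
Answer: -32677 + √14726 ≈ -32556.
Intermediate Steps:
t = ⅓ (t = (⅓)*1 = ⅓ ≈ 0.33333)
T(r, O) = O*r
R(h) = 10*h (R(h) = (h*3)*(3 + ⅓) = (3*h)*(10/3) = 10*h)
√(13906 + R(82)) - 32677 = √(13906 + 10*82) - 32677 = √(13906 + 820) - 32677 = √14726 - 32677 = -32677 + √14726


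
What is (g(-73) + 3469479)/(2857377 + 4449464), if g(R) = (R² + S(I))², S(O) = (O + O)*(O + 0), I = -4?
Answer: 32209800/7306841 ≈ 4.4082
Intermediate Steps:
S(O) = 2*O² (S(O) = (2*O)*O = 2*O²)
g(R) = (32 + R²)² (g(R) = (R² + 2*(-4)²)² = (R² + 2*16)² = (R² + 32)² = (32 + R²)²)
(g(-73) + 3469479)/(2857377 + 4449464) = ((32 + (-73)²)² + 3469479)/(2857377 + 4449464) = ((32 + 5329)² + 3469479)/7306841 = (5361² + 3469479)*(1/7306841) = (28740321 + 3469479)*(1/7306841) = 32209800*(1/7306841) = 32209800/7306841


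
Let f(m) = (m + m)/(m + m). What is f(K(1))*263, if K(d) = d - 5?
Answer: 263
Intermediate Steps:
K(d) = -5 + d
f(m) = 1 (f(m) = (2*m)/((2*m)) = (2*m)*(1/(2*m)) = 1)
f(K(1))*263 = 1*263 = 263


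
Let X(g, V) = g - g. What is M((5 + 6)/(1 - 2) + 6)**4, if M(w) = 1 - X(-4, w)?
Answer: 1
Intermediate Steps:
X(g, V) = 0
M(w) = 1 (M(w) = 1 - 1*0 = 1 + 0 = 1)
M((5 + 6)/(1 - 2) + 6)**4 = 1**4 = 1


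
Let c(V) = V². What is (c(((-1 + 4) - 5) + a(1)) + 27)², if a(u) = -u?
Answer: 1296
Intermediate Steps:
(c(((-1 + 4) - 5) + a(1)) + 27)² = ((((-1 + 4) - 5) - 1*1)² + 27)² = (((3 - 5) - 1)² + 27)² = ((-2 - 1)² + 27)² = ((-3)² + 27)² = (9 + 27)² = 36² = 1296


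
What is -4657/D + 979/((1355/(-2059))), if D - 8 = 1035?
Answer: -2108748958/1413265 ≈ -1492.1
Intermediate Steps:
D = 1043 (D = 8 + 1035 = 1043)
-4657/D + 979/((1355/(-2059))) = -4657/1043 + 979/((1355/(-2059))) = -4657*1/1043 + 979/((1355*(-1/2059))) = -4657/1043 + 979/(-1355/2059) = -4657/1043 + 979*(-2059/1355) = -4657/1043 - 2015761/1355 = -2108748958/1413265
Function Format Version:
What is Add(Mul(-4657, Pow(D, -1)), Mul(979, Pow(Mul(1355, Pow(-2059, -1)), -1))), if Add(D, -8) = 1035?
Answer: Rational(-2108748958, 1413265) ≈ -1492.1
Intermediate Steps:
D = 1043 (D = Add(8, 1035) = 1043)
Add(Mul(-4657, Pow(D, -1)), Mul(979, Pow(Mul(1355, Pow(-2059, -1)), -1))) = Add(Mul(-4657, Pow(1043, -1)), Mul(979, Pow(Mul(1355, Pow(-2059, -1)), -1))) = Add(Mul(-4657, Rational(1, 1043)), Mul(979, Pow(Mul(1355, Rational(-1, 2059)), -1))) = Add(Rational(-4657, 1043), Mul(979, Pow(Rational(-1355, 2059), -1))) = Add(Rational(-4657, 1043), Mul(979, Rational(-2059, 1355))) = Add(Rational(-4657, 1043), Rational(-2015761, 1355)) = Rational(-2108748958, 1413265)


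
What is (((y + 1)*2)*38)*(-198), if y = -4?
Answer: 45144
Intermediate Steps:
(((y + 1)*2)*38)*(-198) = (((-4 + 1)*2)*38)*(-198) = (-3*2*38)*(-198) = -6*38*(-198) = -228*(-198) = 45144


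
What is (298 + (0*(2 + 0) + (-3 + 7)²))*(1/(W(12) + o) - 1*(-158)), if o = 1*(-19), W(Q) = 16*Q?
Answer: 8583190/173 ≈ 49614.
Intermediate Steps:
o = -19
(298 + (0*(2 + 0) + (-3 + 7)²))*(1/(W(12) + o) - 1*(-158)) = (298 + (0*(2 + 0) + (-3 + 7)²))*(1/(16*12 - 19) - 1*(-158)) = (298 + (0*2 + 4²))*(1/(192 - 19) + 158) = (298 + (0 + 16))*(1/173 + 158) = (298 + 16)*(1/173 + 158) = 314*(27335/173) = 8583190/173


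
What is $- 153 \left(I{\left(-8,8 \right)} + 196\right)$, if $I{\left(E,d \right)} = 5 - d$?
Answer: $-29529$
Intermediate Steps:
$- 153 \left(I{\left(-8,8 \right)} + 196\right) = - 153 \left(\left(5 - 8\right) + 196\right) = - 153 \left(-3 + 196\right) = \left(-153\right) 193 = -29529$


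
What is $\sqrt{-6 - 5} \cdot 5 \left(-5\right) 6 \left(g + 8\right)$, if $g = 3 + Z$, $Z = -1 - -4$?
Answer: $- 2100 i \sqrt{11} \approx - 6964.9 i$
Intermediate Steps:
$Z = 3$ ($Z = -1 + 4 = 3$)
$g = 6$ ($g = 3 + 3 = 6$)
$\sqrt{-6 - 5} \cdot 5 \left(-5\right) 6 \left(g + 8\right) = \sqrt{-6 - 5} \cdot 5 \left(-5\right) 6 \left(6 + 8\right) = \sqrt{-11} \left(\left(-25\right) 6\right) 14 = i \sqrt{11} \left(-150\right) 14 = - 150 i \sqrt{11} \cdot 14 = - 2100 i \sqrt{11}$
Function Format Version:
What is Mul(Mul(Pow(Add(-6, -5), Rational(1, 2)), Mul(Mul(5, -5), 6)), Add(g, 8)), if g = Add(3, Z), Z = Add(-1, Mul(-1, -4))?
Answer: Mul(-2100, I, Pow(11, Rational(1, 2))) ≈ Mul(-6964.9, I)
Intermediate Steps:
Z = 3 (Z = Add(-1, 4) = 3)
g = 6 (g = Add(3, 3) = 6)
Mul(Mul(Pow(Add(-6, -5), Rational(1, 2)), Mul(Mul(5, -5), 6)), Add(g, 8)) = Mul(Mul(Pow(Add(-6, -5), Rational(1, 2)), Mul(Mul(5, -5), 6)), Add(6, 8)) = Mul(Mul(Pow(-11, Rational(1, 2)), Mul(-25, 6)), 14) = Mul(Mul(Mul(I, Pow(11, Rational(1, 2))), -150), 14) = Mul(Mul(-150, I, Pow(11, Rational(1, 2))), 14) = Mul(-2100, I, Pow(11, Rational(1, 2)))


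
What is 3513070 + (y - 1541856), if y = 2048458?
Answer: 4019672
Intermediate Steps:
3513070 + (y - 1541856) = 3513070 + (2048458 - 1541856) = 3513070 + 506602 = 4019672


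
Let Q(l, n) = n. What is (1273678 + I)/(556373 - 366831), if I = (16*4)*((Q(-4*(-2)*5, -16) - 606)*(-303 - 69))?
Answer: 8041127/94771 ≈ 84.848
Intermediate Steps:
I = 14808576 (I = (16*4)*((-16 - 606)*(-303 - 69)) = 64*(-622*(-372)) = 64*231384 = 14808576)
(1273678 + I)/(556373 - 366831) = (1273678 + 14808576)/(556373 - 366831) = 16082254/189542 = 16082254*(1/189542) = 8041127/94771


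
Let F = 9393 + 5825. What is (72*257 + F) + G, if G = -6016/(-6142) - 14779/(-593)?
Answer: 61458405419/1821103 ≈ 33748.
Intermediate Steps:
G = 47170053/1821103 (G = -6016*(-1/6142) - 14779*(-1/593) = 3008/3071 + 14779/593 = 47170053/1821103 ≈ 25.902)
F = 15218
(72*257 + F) + G = (72*257 + 15218) + 47170053/1821103 = (18504 + 15218) + 47170053/1821103 = 33722 + 47170053/1821103 = 61458405419/1821103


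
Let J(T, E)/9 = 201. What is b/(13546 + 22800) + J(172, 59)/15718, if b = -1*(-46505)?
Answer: 199178876/142821607 ≈ 1.3946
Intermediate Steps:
J(T, E) = 1809 (J(T, E) = 9*201 = 1809)
b = 46505
b/(13546 + 22800) + J(172, 59)/15718 = 46505/(13546 + 22800) + 1809/15718 = 46505/36346 + 1809*(1/15718) = 46505*(1/36346) + 1809/15718 = 46505/36346 + 1809/15718 = 199178876/142821607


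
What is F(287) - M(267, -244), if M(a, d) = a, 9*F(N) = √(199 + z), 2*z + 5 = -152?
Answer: -267 + √482/18 ≈ -265.78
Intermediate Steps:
z = -157/2 (z = -5/2 + (½)*(-152) = -5/2 - 76 = -157/2 ≈ -78.500)
F(N) = √482/18 (F(N) = √(199 - 157/2)/9 = √(241/2)/9 = (√482/2)/9 = √482/18)
F(287) - M(267, -244) = √482/18 - 1*267 = √482/18 - 267 = -267 + √482/18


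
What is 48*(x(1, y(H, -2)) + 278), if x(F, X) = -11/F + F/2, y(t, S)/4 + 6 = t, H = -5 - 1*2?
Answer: 12840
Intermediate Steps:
H = -7 (H = -5 - 2 = -7)
y(t, S) = -24 + 4*t
x(F, X) = F/2 - 11/F (x(F, X) = -11/F + F*(1/2) = -11/F + F/2 = F/2 - 11/F)
48*(x(1, y(H, -2)) + 278) = 48*(((1/2)*1 - 11/1) + 278) = 48*((1/2 - 11*1) + 278) = 48*((1/2 - 11) + 278) = 48*(-21/2 + 278) = 48*(535/2) = 12840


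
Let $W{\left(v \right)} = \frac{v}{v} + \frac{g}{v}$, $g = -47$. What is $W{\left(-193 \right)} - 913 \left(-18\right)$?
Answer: $\frac{3172002}{193} \approx 16435.0$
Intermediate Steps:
$W{\left(v \right)} = 1 - \frac{47}{v}$ ($W{\left(v \right)} = \frac{v}{v} - \frac{47}{v} = 1 - \frac{47}{v}$)
$W{\left(-193 \right)} - 913 \left(-18\right) = \frac{-47 - 193}{-193} - 913 \left(-18\right) = \left(- \frac{1}{193}\right) \left(-240\right) - -16434 = \frac{240}{193} + 16434 = \frac{3172002}{193}$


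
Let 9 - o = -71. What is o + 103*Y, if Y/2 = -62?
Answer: -12692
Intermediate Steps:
o = 80 (o = 9 - 1*(-71) = 9 + 71 = 80)
Y = -124 (Y = 2*(-62) = -124)
o + 103*Y = 80 + 103*(-124) = 80 - 12772 = -12692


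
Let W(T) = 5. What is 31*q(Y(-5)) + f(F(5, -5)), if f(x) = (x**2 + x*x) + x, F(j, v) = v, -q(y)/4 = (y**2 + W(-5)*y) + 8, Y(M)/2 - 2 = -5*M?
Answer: -396011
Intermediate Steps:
Y(M) = 4 - 10*M (Y(M) = 4 + 2*(-5*M) = 4 - 10*M)
q(y) = -32 - 20*y - 4*y**2 (q(y) = -4*((y**2 + 5*y) + 8) = -4*(8 + y**2 + 5*y) = -32 - 20*y - 4*y**2)
f(x) = x + 2*x**2 (f(x) = (x**2 + x**2) + x = 2*x**2 + x = x + 2*x**2)
31*q(Y(-5)) + f(F(5, -5)) = 31*(-32 - 20*(4 - 10*(-5)) - 4*(4 - 10*(-5))**2) - 5*(1 + 2*(-5)) = 31*(-32 - 20*(4 + 50) - 4*(4 + 50)**2) - 5*(1 - 10) = 31*(-32 - 20*54 - 4*54**2) - 5*(-9) = 31*(-32 - 1080 - 4*2916) + 45 = 31*(-32 - 1080 - 11664) + 45 = 31*(-12776) + 45 = -396056 + 45 = -396011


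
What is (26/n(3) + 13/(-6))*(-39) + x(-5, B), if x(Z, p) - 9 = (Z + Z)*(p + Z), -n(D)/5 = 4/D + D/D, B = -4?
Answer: 18929/70 ≈ 270.41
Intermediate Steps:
n(D) = -5 - 20/D (n(D) = -5*(4/D + D/D) = -5*(4/D + 1) = -5*(1 + 4/D) = -5 - 20/D)
x(Z, p) = 9 + 2*Z*(Z + p) (x(Z, p) = 9 + (Z + Z)*(p + Z) = 9 + (2*Z)*(Z + p) = 9 + 2*Z*(Z + p))
(26/n(3) + 13/(-6))*(-39) + x(-5, B) = (26/(-5 - 20/3) + 13/(-6))*(-39) + (9 + 2*(-5)² + 2*(-5)*(-4)) = (26/(-5 - 20*⅓) + 13*(-⅙))*(-39) + (9 + 2*25 + 40) = (26/(-5 - 20/3) - 13/6)*(-39) + (9 + 50 + 40) = (26/(-35/3) - 13/6)*(-39) + 99 = (26*(-3/35) - 13/6)*(-39) + 99 = (-78/35 - 13/6)*(-39) + 99 = -923/210*(-39) + 99 = 11999/70 + 99 = 18929/70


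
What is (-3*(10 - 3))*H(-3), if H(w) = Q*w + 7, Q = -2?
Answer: -273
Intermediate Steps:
H(w) = 7 - 2*w (H(w) = -2*w + 7 = 7 - 2*w)
(-3*(10 - 3))*H(-3) = (-3*(10 - 3))*(7 - 2*(-3)) = (-3*7)*(7 + 6) = -21*13 = -273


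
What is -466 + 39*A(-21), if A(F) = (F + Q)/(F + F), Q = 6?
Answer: -6329/14 ≈ -452.07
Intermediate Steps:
A(F) = (6 + F)/(2*F) (A(F) = (F + 6)/(F + F) = (6 + F)/((2*F)) = (6 + F)*(1/(2*F)) = (6 + F)/(2*F))
-466 + 39*A(-21) = -466 + 39*((1/2)*(6 - 21)/(-21)) = -466 + 39*((1/2)*(-1/21)*(-15)) = -466 + 39*(5/14) = -466 + 195/14 = -6329/14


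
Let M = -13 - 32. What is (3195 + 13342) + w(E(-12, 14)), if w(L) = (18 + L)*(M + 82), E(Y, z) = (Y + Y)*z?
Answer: 4771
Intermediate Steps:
M = -45
E(Y, z) = 2*Y*z (E(Y, z) = (2*Y)*z = 2*Y*z)
w(L) = 666 + 37*L (w(L) = (18 + L)*(-45 + 82) = (18 + L)*37 = 666 + 37*L)
(3195 + 13342) + w(E(-12, 14)) = (3195 + 13342) + (666 + 37*(2*(-12)*14)) = 16537 + (666 + 37*(-336)) = 16537 + (666 - 12432) = 16537 - 11766 = 4771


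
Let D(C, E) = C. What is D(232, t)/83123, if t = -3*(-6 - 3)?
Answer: 232/83123 ≈ 0.0027910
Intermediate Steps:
t = 27 (t = -3*(-9) = 27)
D(232, t)/83123 = 232/83123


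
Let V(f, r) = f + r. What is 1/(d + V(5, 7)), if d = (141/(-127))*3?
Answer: 127/1101 ≈ 0.11535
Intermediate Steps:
d = -423/127 (d = (141*(-1/127))*3 = -141/127*3 = -423/127 ≈ -3.3307)
1/(d + V(5, 7)) = 1/(-423/127 + (5 + 7)) = 1/(-423/127 + 12) = 1/(1101/127) = 127/1101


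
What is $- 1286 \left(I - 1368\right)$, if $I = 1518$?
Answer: $-192900$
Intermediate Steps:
$- 1286 \left(I - 1368\right) = - 1286 \left(1518 - 1368\right) = \left(-1286\right) 150 = -192900$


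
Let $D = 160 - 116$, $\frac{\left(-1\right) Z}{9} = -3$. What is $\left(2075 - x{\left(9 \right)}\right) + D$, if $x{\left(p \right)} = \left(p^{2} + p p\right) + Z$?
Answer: $1930$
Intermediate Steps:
$Z = 27$ ($Z = \left(-9\right) \left(-3\right) = 27$)
$x{\left(p \right)} = 27 + 2 p^{2}$ ($x{\left(p \right)} = \left(p^{2} + p p\right) + 27 = \left(p^{2} + p^{2}\right) + 27 = 2 p^{2} + 27 = 27 + 2 p^{2}$)
$D = 44$
$\left(2075 - x{\left(9 \right)}\right) + D = \left(2075 - \left(27 + 2 \cdot 9^{2}\right)\right) + 44 = \left(2075 - \left(27 + 2 \cdot 81\right)\right) + 44 = \left(2075 - \left(27 + 162\right)\right) + 44 = \left(2075 - 189\right) + 44 = 1886 + 44 = 1930$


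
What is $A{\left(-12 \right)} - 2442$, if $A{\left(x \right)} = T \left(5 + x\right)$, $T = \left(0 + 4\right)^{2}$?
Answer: $-2554$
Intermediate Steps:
$T = 16$ ($T = 4^{2} = 16$)
$A{\left(x \right)} = 80 + 16 x$ ($A{\left(x \right)} = 16 \left(5 + x\right) = 80 + 16 x$)
$A{\left(-12 \right)} - 2442 = \left(80 + 16 \left(-12\right)\right) - 2442 = \left(80 - 192\right) - 2442 = -112 - 2442 = -2554$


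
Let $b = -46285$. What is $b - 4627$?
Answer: $-50912$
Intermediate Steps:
$b - 4627 = -46285 - 4627 = -50912$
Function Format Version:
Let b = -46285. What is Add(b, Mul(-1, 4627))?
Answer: -50912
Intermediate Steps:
Add(b, Mul(-1, 4627)) = Add(-46285, Mul(-1, 4627)) = Add(-46285, -4627) = -50912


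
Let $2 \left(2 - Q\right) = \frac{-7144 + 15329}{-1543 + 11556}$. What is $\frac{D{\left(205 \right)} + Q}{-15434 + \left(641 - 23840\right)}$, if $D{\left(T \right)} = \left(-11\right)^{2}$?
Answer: $- \frac{2455013}{773664458} \approx -0.0031732$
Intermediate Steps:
$Q = \frac{31867}{20026}$ ($Q = 2 - \frac{\left(-7144 + 15329\right) \frac{1}{-1543 + 11556}}{2} = 2 - \frac{8185 \cdot \frac{1}{10013}}{2} = 2 - \frac{8185}{20026} = \frac{31867}{20026} \approx 1.5913$)
$D{\left(T \right)} = 121$
$\frac{D{\left(205 \right)} + Q}{-15434 + \left(641 - 23840\right)} = \frac{121 + \frac{31867}{20026}}{-15434 + \left(641 - 23840\right)} = \frac{2455013}{20026 \left(-15434 - 23199\right)} = \frac{2455013}{20026 \left(-38633\right)} = \frac{2455013}{20026} \left(- \frac{1}{38633}\right) = - \frac{2455013}{773664458}$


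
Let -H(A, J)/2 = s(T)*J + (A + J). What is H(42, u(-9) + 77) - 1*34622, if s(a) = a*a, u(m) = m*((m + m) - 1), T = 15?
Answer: -146802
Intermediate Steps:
u(m) = m*(-1 + 2*m) (u(m) = m*(2*m - 1) = m*(-1 + 2*m))
s(a) = a²
H(A, J) = -452*J - 2*A (H(A, J) = -2*(15²*J + (A + J)) = -2*(225*J + (A + J)) = -2*(A + 226*J) = -452*J - 2*A)
H(42, u(-9) + 77) - 1*34622 = (-452*(-9*(-1 + 2*(-9)) + 77) - 2*42) - 1*34622 = (-452*(-9*(-1 - 18) + 77) - 84) - 34622 = (-452*(-9*(-19) + 77) - 84) - 34622 = (-452*(171 + 77) - 84) - 34622 = (-452*248 - 84) - 34622 = (-112096 - 84) - 34622 = -112180 - 34622 = -146802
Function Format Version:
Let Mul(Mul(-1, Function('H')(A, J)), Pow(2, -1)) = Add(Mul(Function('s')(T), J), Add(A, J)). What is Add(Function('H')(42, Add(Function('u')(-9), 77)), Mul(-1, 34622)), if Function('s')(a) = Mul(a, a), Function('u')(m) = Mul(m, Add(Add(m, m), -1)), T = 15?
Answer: -146802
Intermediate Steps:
Function('u')(m) = Mul(m, Add(-1, Mul(2, m))) (Function('u')(m) = Mul(m, Add(Mul(2, m), -1)) = Mul(m, Add(-1, Mul(2, m))))
Function('s')(a) = Pow(a, 2)
Function('H')(A, J) = Add(Mul(-452, J), Mul(-2, A)) (Function('H')(A, J) = Mul(-2, Add(Mul(Pow(15, 2), J), Add(A, J))) = Mul(-2, Add(Mul(225, J), Add(A, J))) = Mul(-2, Add(A, Mul(226, J))) = Add(Mul(-452, J), Mul(-2, A)))
Add(Function('H')(42, Add(Function('u')(-9), 77)), Mul(-1, 34622)) = Add(Add(Mul(-452, Add(Mul(-9, Add(-1, Mul(2, -9))), 77)), Mul(-2, 42)), Mul(-1, 34622)) = Add(Add(Mul(-452, Add(Mul(-9, Add(-1, -18)), 77)), -84), -34622) = Add(Add(Mul(-452, Add(Mul(-9, -19), 77)), -84), -34622) = Add(Add(Mul(-452, Add(171, 77)), -84), -34622) = Add(Add(Mul(-452, 248), -84), -34622) = Add(Add(-112096, -84), -34622) = Add(-112180, -34622) = -146802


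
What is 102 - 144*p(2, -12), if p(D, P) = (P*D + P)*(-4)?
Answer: -20634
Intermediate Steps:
p(D, P) = -4*P - 4*D*P (p(D, P) = (D*P + P)*(-4) = (P + D*P)*(-4) = -4*P - 4*D*P)
102 - 144*p(2, -12) = 102 - (-576)*(-12)*(1 + 2) = 102 - (-576)*(-12)*3 = 102 - 144*144 = 102 - 20736 = -20634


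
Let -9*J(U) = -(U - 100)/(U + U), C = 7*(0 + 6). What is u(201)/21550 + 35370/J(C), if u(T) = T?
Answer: -288120477171/624950 ≈ -4.6103e+5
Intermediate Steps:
C = 42 (C = 7*6 = 42)
J(U) = (-100 + U)/(18*U) (J(U) = -(-1)*(U - 100)/(U + U)/9 = -(-1)*(-100 + U)/((2*U))/9 = -(-1)*(-100 + U)*(1/(2*U))/9 = -(-1)*(-100 + U)/(2*U)/9 = -(-1)*(-100 + U)/(18*U) = (-100 + U)/(18*U))
u(201)/21550 + 35370/J(C) = 201/21550 + 35370/(((1/18)*(-100 + 42)/42)) = 201*(1/21550) + 35370/(((1/18)*(1/42)*(-58))) = 201/21550 + 35370/(-29/378) = 201/21550 + 35370*(-378/29) = 201/21550 - 13369860/29 = -288120477171/624950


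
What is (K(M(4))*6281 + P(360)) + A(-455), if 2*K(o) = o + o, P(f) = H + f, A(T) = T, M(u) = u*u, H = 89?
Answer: 100490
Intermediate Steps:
M(u) = u²
P(f) = 89 + f
K(o) = o (K(o) = (o + o)/2 = (2*o)/2 = o)
(K(M(4))*6281 + P(360)) + A(-455) = (4²*6281 + (89 + 360)) - 455 = (16*6281 + 449) - 455 = (100496 + 449) - 455 = 100945 - 455 = 100490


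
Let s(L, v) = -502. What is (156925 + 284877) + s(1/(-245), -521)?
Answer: 441300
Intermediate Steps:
(156925 + 284877) + s(1/(-245), -521) = (156925 + 284877) - 502 = 441802 - 502 = 441300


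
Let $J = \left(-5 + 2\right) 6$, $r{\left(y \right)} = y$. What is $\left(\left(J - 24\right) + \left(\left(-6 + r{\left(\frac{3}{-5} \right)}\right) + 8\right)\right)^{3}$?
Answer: $- \frac{8365427}{125} \approx -66923.0$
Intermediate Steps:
$J = -18$ ($J = \left(-3\right) 6 = -18$)
$\left(\left(J - 24\right) + \left(\left(-6 + r{\left(\frac{3}{-5} \right)}\right) + 8\right)\right)^{3} = \left(\left(-18 - 24\right) + \left(\left(-6 + \frac{3}{-5}\right) + 8\right)\right)^{3} = \left(-42 + \left(\left(-6 + 3 \left(- \frac{1}{5}\right)\right) + 8\right)\right)^{3} = \left(-42 + \left(\left(-6 - \frac{3}{5}\right) + 8\right)\right)^{3} = \left(-42 + \left(- \frac{33}{5} + 8\right)\right)^{3} = \left(-42 + \frac{7}{5}\right)^{3} = \left(- \frac{203}{5}\right)^{3} = - \frac{8365427}{125}$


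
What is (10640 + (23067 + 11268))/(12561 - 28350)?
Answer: -44975/15789 ≈ -2.8485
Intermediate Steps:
(10640 + (23067 + 11268))/(12561 - 28350) = (10640 + 34335)/(-15789) = 44975*(-1/15789) = -44975/15789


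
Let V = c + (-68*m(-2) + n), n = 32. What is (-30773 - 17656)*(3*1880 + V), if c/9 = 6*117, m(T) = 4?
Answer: -567491022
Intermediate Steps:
c = 6318 (c = 9*(6*117) = 9*702 = 6318)
V = 6078 (V = 6318 + (-68*4 + 32) = 6318 + (-272 + 32) = 6318 - 240 = 6078)
(-30773 - 17656)*(3*1880 + V) = (-30773 - 17656)*(3*1880 + 6078) = -48429*(5640 + 6078) = -48429*11718 = -567491022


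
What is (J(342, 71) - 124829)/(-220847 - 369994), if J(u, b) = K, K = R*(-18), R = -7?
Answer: 124703/590841 ≈ 0.21106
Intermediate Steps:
K = 126 (K = -7*(-18) = 126)
J(u, b) = 126
(J(342, 71) - 124829)/(-220847 - 369994) = (126 - 124829)/(-220847 - 369994) = -124703/(-590841) = -124703*(-1/590841) = 124703/590841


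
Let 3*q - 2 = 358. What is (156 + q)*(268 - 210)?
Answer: 16008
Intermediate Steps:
q = 120 (q = ⅔ + (⅓)*358 = ⅔ + 358/3 = 120)
(156 + q)*(268 - 210) = (156 + 120)*(268 - 210) = 276*58 = 16008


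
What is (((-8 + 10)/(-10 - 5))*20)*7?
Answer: -56/3 ≈ -18.667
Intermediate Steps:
(((-8 + 10)/(-10 - 5))*20)*7 = ((2/(-15))*20)*7 = ((2*(-1/15))*20)*7 = -2/15*20*7 = -8/3*7 = -56/3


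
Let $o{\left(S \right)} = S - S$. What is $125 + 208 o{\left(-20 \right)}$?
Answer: $125$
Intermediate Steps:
$o{\left(S \right)} = 0$
$125 + 208 o{\left(-20 \right)} = 125 + 208 \cdot 0 = 125 + 0 = 125$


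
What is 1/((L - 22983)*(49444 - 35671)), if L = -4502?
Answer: -1/378550905 ≈ -2.6417e-9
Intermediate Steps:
1/((L - 22983)*(49444 - 35671)) = 1/((-4502 - 22983)*(49444 - 35671)) = 1/(-27485*13773) = 1/(-378550905) = -1/378550905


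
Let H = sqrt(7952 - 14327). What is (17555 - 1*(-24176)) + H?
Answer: 41731 + 5*I*sqrt(255) ≈ 41731.0 + 79.844*I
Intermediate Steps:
H = 5*I*sqrt(255) (H = sqrt(-6375) = 5*I*sqrt(255) ≈ 79.844*I)
(17555 - 1*(-24176)) + H = (17555 - 1*(-24176)) + 5*I*sqrt(255) = (17555 + 24176) + 5*I*sqrt(255) = 41731 + 5*I*sqrt(255)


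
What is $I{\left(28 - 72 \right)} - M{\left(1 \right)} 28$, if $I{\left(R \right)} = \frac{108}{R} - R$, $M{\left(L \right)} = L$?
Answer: $\frac{149}{11} \approx 13.545$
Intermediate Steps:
$I{\left(R \right)} = - R + \frac{108}{R}$
$I{\left(28 - 72 \right)} - M{\left(1 \right)} 28 = \left(- (28 - 72) + \frac{108}{28 - 72}\right) - 1 \cdot 28 = \left(\left(-1\right) \left(-44\right) + \frac{108}{-44}\right) - 28 = \left(44 + 108 \left(- \frac{1}{44}\right)\right) - 28 = \left(44 - \frac{27}{11}\right) - 28 = \frac{457}{11} - 28 = \frac{149}{11}$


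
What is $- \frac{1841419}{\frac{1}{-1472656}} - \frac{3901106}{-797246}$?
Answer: $\frac{1080976578978134825}{398623} \approx 2.7118 \cdot 10^{12}$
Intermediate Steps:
$- \frac{1841419}{\frac{1}{-1472656}} - \frac{3901106}{-797246} = - \frac{1841419}{- \frac{1}{1472656}} - - \frac{1950553}{398623} = \left(-1841419\right) \left(-1472656\right) + \frac{1950553}{398623} = 2711776738864 + \frac{1950553}{398623} = \frac{1080976578978134825}{398623}$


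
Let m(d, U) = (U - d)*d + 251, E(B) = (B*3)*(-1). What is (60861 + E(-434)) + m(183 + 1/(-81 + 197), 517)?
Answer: 1662317931/13456 ≈ 1.2354e+5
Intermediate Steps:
E(B) = -3*B (E(B) = (3*B)*(-1) = -3*B)
m(d, U) = 251 + d*(U - d) (m(d, U) = d*(U - d) + 251 = 251 + d*(U - d))
(60861 + E(-434)) + m(183 + 1/(-81 + 197), 517) = (60861 - 3*(-434)) + (251 - (183 + 1/(-81 + 197))**2 + 517*(183 + 1/(-81 + 197))) = (60861 + 1302) + (251 - (183 + 1/116)**2 + 517*(183 + 1/116)) = 62163 + (251 - (183 + 1/116)**2 + 517*(183 + 1/116)) = 62163 + (251 - (21229/116)**2 + 517*(21229/116)) = 62163 + (251 - 1*450670441/13456 + 10975393/116) = 62163 + (251 - 450670441/13456 + 10975393/116) = 62163 + 825852603/13456 = 1662317931/13456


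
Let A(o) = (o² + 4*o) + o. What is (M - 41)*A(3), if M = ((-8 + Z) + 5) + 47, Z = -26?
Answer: -552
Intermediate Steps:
A(o) = o² + 5*o
M = 18 (M = ((-8 - 26) + 5) + 47 = (-34 + 5) + 47 = -29 + 47 = 18)
(M - 41)*A(3) = (18 - 41)*(3*(5 + 3)) = -69*8 = -23*24 = -552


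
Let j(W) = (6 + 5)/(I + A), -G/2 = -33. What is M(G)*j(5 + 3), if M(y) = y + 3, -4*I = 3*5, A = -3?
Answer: -1012/9 ≈ -112.44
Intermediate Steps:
G = 66 (G = -2*(-33) = 66)
I = -15/4 (I = -3*5/4 = -1/4*15 = -15/4 ≈ -3.7500)
M(y) = 3 + y
j(W) = -44/27 (j(W) = (6 + 5)/(-15/4 - 3) = 11/(-27/4) = 11*(-4/27) = -44/27)
M(G)*j(5 + 3) = (3 + 66)*(-44/27) = 69*(-44/27) = -1012/9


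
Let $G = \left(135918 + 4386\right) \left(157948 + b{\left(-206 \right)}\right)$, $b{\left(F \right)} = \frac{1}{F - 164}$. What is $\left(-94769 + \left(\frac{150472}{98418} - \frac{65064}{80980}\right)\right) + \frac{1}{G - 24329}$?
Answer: $- \frac{10461139611690561267825536}{110386515543604154895} \approx -94768.0$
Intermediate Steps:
$b{\left(F \right)} = \frac{1}{-164 + F}$
$G = \frac{110803679064}{5}$ ($G = \left(135918 + 4386\right) \left(157948 + \frac{1}{-164 - 206}\right) = 140304 \left(157948 + \frac{1}{-370}\right) = 140304 \left(157948 - \frac{1}{370}\right) = 140304 \cdot \frac{58440759}{370} = \frac{110803679064}{5} \approx 2.2161 \cdot 10^{10}$)
$\left(-94769 + \left(\frac{150472}{98418} - \frac{65064}{80980}\right)\right) + \frac{1}{G - 24329} = \left(-94769 + \left(\frac{150472}{98418} - \frac{65064}{80980}\right)\right) + \frac{1}{\frac{110803679064}{5} - 24329} = \left(-94769 + \left(150472 \cdot \frac{1}{98418} - \frac{16266}{20245}\right)\right) + \frac{1}{\frac{110803557419}{5}} = \left(-94769 + \left(\frac{75236}{49209} - \frac{16266}{20245}\right)\right) + \frac{5}{110803557419} = \left(-94769 + \frac{722719226}{996236205}\right) + \frac{5}{110803557419} = - \frac{94411586192419}{996236205} + \frac{5}{110803557419} = - \frac{10461139611690561267825536}{110386515543604154895}$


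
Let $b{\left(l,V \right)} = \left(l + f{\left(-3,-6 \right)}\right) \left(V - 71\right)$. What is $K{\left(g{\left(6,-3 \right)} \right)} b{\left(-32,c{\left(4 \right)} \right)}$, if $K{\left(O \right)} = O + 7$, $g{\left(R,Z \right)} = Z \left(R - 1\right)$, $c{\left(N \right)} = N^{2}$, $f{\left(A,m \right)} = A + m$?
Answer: $-18040$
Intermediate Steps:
$b{\left(l,V \right)} = \left(-71 + V\right) \left(-9 + l\right)$ ($b{\left(l,V \right)} = \left(l - 9\right) \left(V - 71\right) = \left(l - 9\right) \left(-71 + V\right) = \left(-9 + l\right) \left(-71 + V\right) = \left(-71 + V\right) \left(-9 + l\right)$)
$g{\left(R,Z \right)} = Z \left(-1 + R\right)$
$K{\left(O \right)} = 7 + O$
$K{\left(g{\left(6,-3 \right)} \right)} b{\left(-32,c{\left(4 \right)} \right)} = \left(7 - 3 \left(-1 + 6\right)\right) \left(639 - -2272 - 9 \cdot 4^{2} + 4^{2} \left(-32\right)\right) = \left(7 - 15\right) \left(639 + 2272 - 144 + 16 \left(-32\right)\right) = \left(7 - 15\right) \left(639 + 2272 - 144 - 512\right) = \left(-8\right) 2255 = -18040$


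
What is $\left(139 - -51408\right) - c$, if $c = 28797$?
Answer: $22750$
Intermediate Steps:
$\left(139 - -51408\right) - c = \left(139 - -51408\right) - 28797 = \left(139 + 51408\right) - 28797 = 51547 - 28797 = 22750$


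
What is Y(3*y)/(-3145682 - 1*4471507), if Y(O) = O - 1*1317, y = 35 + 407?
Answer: -3/2539063 ≈ -1.1815e-6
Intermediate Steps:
y = 442
Y(O) = -1317 + O (Y(O) = O - 1317 = -1317 + O)
Y(3*y)/(-3145682 - 1*4471507) = (-1317 + 3*442)/(-3145682 - 1*4471507) = (-1317 + 1326)/(-3145682 - 4471507) = 9/(-7617189) = 9*(-1/7617189) = -3/2539063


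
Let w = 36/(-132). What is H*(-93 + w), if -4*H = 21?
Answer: 10773/22 ≈ 489.68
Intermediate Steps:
H = -21/4 (H = -1/4*21 = -21/4 ≈ -5.2500)
w = -3/11 (w = 36*(-1/132) = -3/11 ≈ -0.27273)
H*(-93 + w) = -21*(-93 - 3/11)/4 = -21/4*(-1026/11) = 10773/22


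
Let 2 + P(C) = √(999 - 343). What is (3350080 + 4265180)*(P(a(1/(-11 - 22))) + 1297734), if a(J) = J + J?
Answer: 9882566590320 + 30461040*√41 ≈ 9.8828e+12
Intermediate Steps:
a(J) = 2*J
P(C) = -2 + 4*√41 (P(C) = -2 + √(999 - 343) = -2 + √656 = -2 + 4*√41)
(3350080 + 4265180)*(P(a(1/(-11 - 22))) + 1297734) = (3350080 + 4265180)*((-2 + 4*√41) + 1297734) = 7615260*(1297732 + 4*√41) = 9882566590320 + 30461040*√41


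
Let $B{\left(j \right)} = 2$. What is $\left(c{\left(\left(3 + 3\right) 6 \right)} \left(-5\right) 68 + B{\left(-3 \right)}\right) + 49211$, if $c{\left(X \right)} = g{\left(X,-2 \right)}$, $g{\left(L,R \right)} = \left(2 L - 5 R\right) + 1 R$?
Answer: $22013$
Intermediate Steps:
$g{\left(L,R \right)} = - 4 R + 2 L$ ($g{\left(L,R \right)} = \left(- 5 R + 2 L\right) + R = - 4 R + 2 L$)
$c{\left(X \right)} = 8 + 2 X$ ($c{\left(X \right)} = \left(-4\right) \left(-2\right) + 2 X = 8 + 2 X$)
$\left(c{\left(\left(3 + 3\right) 6 \right)} \left(-5\right) 68 + B{\left(-3 \right)}\right) + 49211 = \left(\left(8 + 2 \left(3 + 3\right) 6\right) \left(-5\right) 68 + 2\right) + 49211 = \left(\left(8 + 2 \cdot 6 \cdot 6\right) \left(-5\right) 68 + 2\right) + 49211 = \left(\left(8 + 2 \cdot 36\right) \left(-5\right) 68 + 2\right) + 49211 = \left(\left(8 + 72\right) \left(-5\right) 68 + 2\right) + 49211 = \left(80 \left(-5\right) 68 + 2\right) + 49211 = \left(\left(-400\right) 68 + 2\right) + 49211 = \left(-27200 + 2\right) + 49211 = -27198 + 49211 = 22013$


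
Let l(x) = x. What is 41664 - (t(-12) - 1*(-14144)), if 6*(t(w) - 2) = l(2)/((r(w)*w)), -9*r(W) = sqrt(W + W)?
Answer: 27518 + I*sqrt(6)/48 ≈ 27518.0 + 0.051031*I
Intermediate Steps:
r(W) = -sqrt(2)*sqrt(W)/9 (r(W) = -sqrt(W + W)/9 = -sqrt(2)*sqrt(W)/9)
t(w) = 2 - 3*sqrt(2)/(2*w**(3/2)) (t(w) = 2 + (2/(((-sqrt(2)*sqrt(w)/9)*w)))/6 = 2 + (2/((-sqrt(2)*w**(3/2)/9)))/6 = 2 + (2*(-9*sqrt(2)/(2*w**(3/2))))/6 = 2 + (-9*sqrt(2)/w**(3/2))/6 = 2 - 3*sqrt(2)/(2*w**(3/2)))
41664 - (t(-12) - 1*(-14144)) = 41664 - ((2 - 3*sqrt(2)/(2*(-12)**(3/2))) - 1*(-14144)) = 41664 - ((2 - 3*sqrt(2)*I*sqrt(3)/72/2) + 14144) = 41664 - ((2 - I*sqrt(6)/48) + 14144) = 41664 - (14146 - I*sqrt(6)/48) = 41664 + (-14146 + I*sqrt(6)/48) = 27518 + I*sqrt(6)/48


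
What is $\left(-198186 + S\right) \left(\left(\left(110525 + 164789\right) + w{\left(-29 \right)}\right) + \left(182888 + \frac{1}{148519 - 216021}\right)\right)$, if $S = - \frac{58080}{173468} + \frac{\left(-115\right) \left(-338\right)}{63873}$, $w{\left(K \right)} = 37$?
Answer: $- \frac{8490392364634509436590946}{93489608176641} \approx -9.0816 \cdot 10^{10}$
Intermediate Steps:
$S = \frac{758239330}{2769980391}$ ($S = \left(-58080\right) \frac{1}{173468} + 38870 \cdot \frac{1}{63873} = - \frac{14520}{43367} + \frac{38870}{63873} = \frac{758239330}{2769980391} \approx 0.27373$)
$\left(-198186 + S\right) \left(\left(\left(110525 + 164789\right) + w{\left(-29 \right)}\right) + \left(182888 + \frac{1}{148519 - 216021}\right)\right) = \left(-198186 + \frac{758239330}{2769980391}\right) \left(\left(\left(110525 + 164789\right) + 37\right) + \left(182888 + \frac{1}{148519 - 216021}\right)\right) = - \frac{548970575531396 \left(\left(275314 + 37\right) + \left(182888 + \frac{1}{-67502}\right)\right)}{2769980391} = - \frac{548970575531396 \left(275351 + \left(182888 - \frac{1}{67502}\right)\right)}{2769980391} = - \frac{548970575531396 \left(275351 + \frac{12345305775}{67502}\right)}{2769980391} = \left(- \frac{548970575531396}{2769980391}\right) \frac{30932048977}{67502} = - \frac{8490392364634509436590946}{93489608176641}$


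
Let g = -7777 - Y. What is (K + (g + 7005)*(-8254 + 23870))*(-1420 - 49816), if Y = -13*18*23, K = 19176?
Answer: -3689449844896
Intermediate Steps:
Y = -5382 (Y = -234*23 = -5382)
g = -2395 (g = -7777 - 1*(-5382) = -7777 + 5382 = -2395)
(K + (g + 7005)*(-8254 + 23870))*(-1420 - 49816) = (19176 + (-2395 + 7005)*(-8254 + 23870))*(-1420 - 49816) = (19176 + 4610*15616)*(-51236) = (19176 + 71989760)*(-51236) = 72008936*(-51236) = -3689449844896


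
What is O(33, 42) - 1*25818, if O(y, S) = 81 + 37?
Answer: -25700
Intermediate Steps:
O(y, S) = 118
O(33, 42) - 1*25818 = 118 - 1*25818 = 118 - 25818 = -25700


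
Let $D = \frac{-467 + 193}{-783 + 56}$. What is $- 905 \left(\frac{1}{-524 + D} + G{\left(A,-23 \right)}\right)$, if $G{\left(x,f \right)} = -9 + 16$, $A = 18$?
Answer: $- \frac{2410911855}{380674} \approx -6333.3$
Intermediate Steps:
$D = \frac{274}{727}$ ($D = - \frac{274}{-727} = \left(-274\right) \left(- \frac{1}{727}\right) = \frac{274}{727} \approx 0.37689$)
$G{\left(x,f \right)} = 7$
$- 905 \left(\frac{1}{-524 + D} + G{\left(A,-23 \right)}\right) = - 905 \left(\frac{1}{-524 + \frac{274}{727}} + 7\right) = - 905 \left(\frac{1}{- \frac{380674}{727}} + 7\right) = - 905 \left(- \frac{727}{380674} + 7\right) = \left(-905\right) \frac{2663991}{380674} = - \frac{2410911855}{380674}$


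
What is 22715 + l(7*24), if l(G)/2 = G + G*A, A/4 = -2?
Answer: 20363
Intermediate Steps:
A = -8 (A = 4*(-2) = -8)
l(G) = -14*G (l(G) = 2*(G + G*(-8)) = 2*(G - 8*G) = 2*(-7*G) = -14*G)
22715 + l(7*24) = 22715 - 98*24 = 22715 - 14*168 = 22715 - 2352 = 20363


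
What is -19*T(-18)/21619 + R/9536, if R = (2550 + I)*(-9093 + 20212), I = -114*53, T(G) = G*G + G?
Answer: -209867050629/51539696 ≈ -4071.9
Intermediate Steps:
T(G) = G + G**2 (T(G) = G**2 + G = G + G**2)
I = -6042
R = -38827548 (R = (2550 - 6042)*(-9093 + 20212) = -3492*11119 = -38827548)
-19*T(-18)/21619 + R/9536 = -(-342)*(1 - 18)/21619 - 38827548/9536 = -(-342)*(-17)*(1/21619) - 38827548*1/9536 = -19*306*(1/21619) - 9706887/2384 = -5814*1/21619 - 9706887/2384 = -5814/21619 - 9706887/2384 = -209867050629/51539696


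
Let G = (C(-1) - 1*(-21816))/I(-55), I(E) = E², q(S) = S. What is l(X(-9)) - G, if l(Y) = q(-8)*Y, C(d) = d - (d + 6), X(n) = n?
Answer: 39198/605 ≈ 64.790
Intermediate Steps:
C(d) = -6 (C(d) = d - (6 + d) = d + (-6 - d) = -6)
l(Y) = -8*Y
G = 4362/605 (G = (-6 - 1*(-21816))/((-55)²) = (-6 + 21816)/3025 = 21810*(1/3025) = 4362/605 ≈ 7.2099)
l(X(-9)) - G = -8*(-9) - 1*4362/605 = 72 - 4362/605 = 39198/605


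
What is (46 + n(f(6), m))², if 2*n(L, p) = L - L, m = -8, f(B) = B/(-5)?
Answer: 2116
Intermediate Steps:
f(B) = -B/5 (f(B) = B*(-⅕) = -B/5)
n(L, p) = 0 (n(L, p) = (L - L)/2 = (½)*0 = 0)
(46 + n(f(6), m))² = (46 + 0)² = 46² = 2116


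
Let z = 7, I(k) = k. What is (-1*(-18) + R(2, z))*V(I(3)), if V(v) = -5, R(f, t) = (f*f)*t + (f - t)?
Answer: -205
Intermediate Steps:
R(f, t) = f - t + t*f**2 (R(f, t) = f**2*t + (f - t) = t*f**2 + (f - t) = f - t + t*f**2)
(-1*(-18) + R(2, z))*V(I(3)) = (-1*(-18) + (2 - 1*7 + 7*2**2))*(-5) = (18 + (2 - 7 + 7*4))*(-5) = (18 + (2 - 7 + 28))*(-5) = (18 + 23)*(-5) = 41*(-5) = -205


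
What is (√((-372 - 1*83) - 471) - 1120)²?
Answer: (1120 - I*√926)² ≈ 1.2535e+6 - 68164.0*I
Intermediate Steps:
(√((-372 - 1*83) - 471) - 1120)² = (√((-372 - 83) - 471) - 1120)² = (√(-455 - 471) - 1120)² = (√(-926) - 1120)² = (I*√926 - 1120)² = (-1120 + I*√926)²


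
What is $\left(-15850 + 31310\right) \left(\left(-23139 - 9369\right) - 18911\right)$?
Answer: $-794937740$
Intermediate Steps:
$\left(-15850 + 31310\right) \left(\left(-23139 - 9369\right) - 18911\right) = 15460 \left(-32508 - 18911\right) = 15460 \left(-51419\right) = -794937740$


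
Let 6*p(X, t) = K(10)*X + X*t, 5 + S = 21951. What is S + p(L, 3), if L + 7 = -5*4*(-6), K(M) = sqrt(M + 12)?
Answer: 44005/2 + 113*sqrt(22)/6 ≈ 22091.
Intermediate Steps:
S = 21946 (S = -5 + 21951 = 21946)
K(M) = sqrt(12 + M)
L = 113 (L = -7 - 5*4*(-6) = -7 - 20*(-6) = -7 + 120 = 113)
p(X, t) = X*t/6 + X*sqrt(22)/6 (p(X, t) = (sqrt(12 + 10)*X + X*t)/6 = (sqrt(22)*X + X*t)/6 = (X*sqrt(22) + X*t)/6 = (X*t + X*sqrt(22))/6 = X*t/6 + X*sqrt(22)/6)
S + p(L, 3) = 21946 + (1/6)*113*(3 + sqrt(22)) = 21946 + (113/2 + 113*sqrt(22)/6) = 44005/2 + 113*sqrt(22)/6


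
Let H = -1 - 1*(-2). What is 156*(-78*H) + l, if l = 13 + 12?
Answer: -12143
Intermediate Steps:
H = 1 (H = -1 + 2 = 1)
l = 25
156*(-78*H) + l = 156*(-78*1) + 25 = 156*(-78) + 25 = -12168 + 25 = -12143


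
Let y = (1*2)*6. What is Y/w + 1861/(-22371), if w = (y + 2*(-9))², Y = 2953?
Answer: 21998189/268452 ≈ 81.945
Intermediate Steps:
y = 12 (y = 2*6 = 12)
w = 36 (w = (12 + 2*(-9))² = (12 - 18)² = (-6)² = 36)
Y/w + 1861/(-22371) = 2953/36 + 1861/(-22371) = 2953*(1/36) + 1861*(-1/22371) = 2953/36 - 1861/22371 = 21998189/268452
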